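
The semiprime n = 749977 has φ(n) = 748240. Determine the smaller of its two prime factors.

797

φ(n) = (p−1)(q−1) = n − (p+q) + 1, so p + q = 749977 − 748240 + 1 = 1738.
p and q are the roots of t² − 1738t + 749977 = 0.
Discriminant: 1738² − 4·749977 = 3020644 − 2999908 = 20736; √20736 = 144.
q = (1738 − 144)/2 = 797, p = (1738 + 144)/2 = 941.
Check: 797 · 941 = 749977.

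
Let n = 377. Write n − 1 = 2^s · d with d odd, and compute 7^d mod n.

132

377 − 1 = 376 = 2^3 · 47, so d = 47.
7^1 ≡ 7 (mod 377)
7^2 ≡ 7^2 = 49 ≡ 49 (mod 377)
7^4 ≡ 49^2 = 2401 ≡ 139 (mod 377)
7^8 ≡ 139^2 = 19321 ≡ 94 (mod 377)
7^16 ≡ 94^2 = 8836 ≡ 165 (mod 377)
7^32 ≡ 165^2 = 27225 ≡ 81 (mod 377)
47 = 32 + 8 + 4 + 2 + 1 in binary powers of 2.
So 7^47 ≡ 81 · 94 · 139 · 49 · 7 ≡ 132 (mod 377).
Squaring chain: 132 → 82 → 315; never reaches −1, so base 7 is a Miller–Rabin witness that 377 is composite.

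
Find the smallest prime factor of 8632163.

53

8632163 is odd.
Digit sum 29, not divisible by 3.
Ends in 3: not divisible by 5.
7: 8632163 = 7·1233166 + 1
11: 8632163 = 11·784742 + 1
13: 8632163 = 13·664012 + 7
17: 8632163 = 17·507774 + 5
19: 8632163 = 19·454324 + 7
23: 8632163 = 23·375311 + 10
29: 8632163 = 29·297660 + 23
31: 8632163 = 31·278456 + 27
37: 8632163 = 37·233301 + 26
41: 8632163 = 41·210540 + 23
43: 8632163 = 43·200747 + 42
47: 8632163 = 47·183663 + 2
53: 8632163 = 53·162871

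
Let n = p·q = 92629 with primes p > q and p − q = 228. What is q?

Since p = q + 228, we have 92629 = q(q + 228), so q² + 228q − 92629 = 0.
Discriminant: 228² + 4·92629 = 51984 + 370516 = 422500; √422500 = 650.
q = (−228 + 650)/2 = 211, and p = q + 228 = 439.
Check: 211 · 439 = 92629.

211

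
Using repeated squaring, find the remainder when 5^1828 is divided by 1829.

5

5^1 ≡ 5 (mod 1829)
5^2 ≡ 5^2 = 25 ≡ 25 (mod 1829)
5^4 ≡ 25^2 = 625 ≡ 625 (mod 1829)
5^8 ≡ 625^2 = 390625 ≡ 1048 (mod 1829)
5^16 ≡ 1048^2 = 1098304 ≡ 904 (mod 1829)
5^32 ≡ 904^2 = 817216 ≡ 1482 (mod 1829)
5^64 ≡ 1482^2 = 2196324 ≡ 1524 (mod 1829)
5^128 ≡ 1524^2 = 2322576 ≡ 1575 (mod 1829)
5^256 ≡ 1575^2 = 2480625 ≡ 501 (mod 1829)
5^512 ≡ 501^2 = 251001 ≡ 428 (mod 1829)
5^1024 ≡ 428^2 = 183184 ≡ 284 (mod 1829)
1828 = 1024 + 512 + 256 + 32 + 4 in binary powers of 2.
So 5^1828 ≡ 284 · 428 · 501 · 1482 · 625 ≡ 5 (mod 1829).
Since 5 ≠ 1, base 5 is a Fermat witness: 1829 is composite.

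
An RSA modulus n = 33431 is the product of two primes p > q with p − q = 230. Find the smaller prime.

101

Since p = q + 230, we have 33431 = q(q + 230), so q² + 230q − 33431 = 0.
Discriminant: 230² + 4·33431 = 52900 + 133724 = 186624; √186624 = 432.
q = (−230 + 432)/2 = 101, and p = q + 230 = 331.
Check: 101 · 331 = 33431.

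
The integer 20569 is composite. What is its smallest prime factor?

20569 is odd.
Digit sum 22, not divisible by 3.
Ends in 9: not divisible by 5.
7: 20569 = 7·2938 + 3
11: 20569 = 11·1869 + 10
13: 20569 = 13·1582 + 3
17: 20569 = 17·1209 + 16
19: 20569 = 19·1082 + 11
23: 20569 = 23·894 + 7
29: 20569 = 29·709 + 8
31: 20569 = 31·663 + 16
37: 20569 = 37·555 + 34
41: 20569 = 41·501 + 28
43: 20569 = 43·478 + 15
47: 20569 = 47·437 + 30
53: 20569 = 53·388 + 5
59: 20569 = 59·348 + 37
61: 20569 = 61·337 + 12
67: 20569 = 67·307

67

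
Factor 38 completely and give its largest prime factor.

19

38 = 2 · 19
19 is prime.
So 38 = 2 · 19; the largest prime factor is 19.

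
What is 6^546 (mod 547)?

6^1 ≡ 6 (mod 547)
6^2 ≡ 6^2 = 36 ≡ 36 (mod 547)
6^4 ≡ 36^2 = 1296 ≡ 202 (mod 547)
6^8 ≡ 202^2 = 40804 ≡ 326 (mod 547)
6^16 ≡ 326^2 = 106276 ≡ 158 (mod 547)
6^32 ≡ 158^2 = 24964 ≡ 349 (mod 547)
6^64 ≡ 349^2 = 121801 ≡ 367 (mod 547)
6^128 ≡ 367^2 = 134689 ≡ 127 (mod 547)
6^256 ≡ 127^2 = 16129 ≡ 266 (mod 547)
6^512 ≡ 266^2 = 70756 ≡ 193 (mod 547)
546 = 512 + 32 + 2 in binary powers of 2.
So 6^546 ≡ 193 · 349 · 36 ≡ 1 (mod 547).
Since the result is 1, base 6 gives no evidence that 547 is composite.

1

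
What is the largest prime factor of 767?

767 = 13 · 59
59 is prime.
So 767 = 13 · 59; the largest prime factor is 59.

59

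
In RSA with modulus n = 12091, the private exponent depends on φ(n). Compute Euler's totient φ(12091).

11872

Factor: 12091 = 107 · 113.
φ(12091) = (107−1) · (113−1) = 106 · 112 = 11872.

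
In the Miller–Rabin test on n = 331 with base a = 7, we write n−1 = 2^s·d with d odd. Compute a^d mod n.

330

331 − 1 = 330 = 2^1 · 165, so d = 165.
7^1 ≡ 7 (mod 331)
7^2 ≡ 7^2 = 49 ≡ 49 (mod 331)
7^4 ≡ 49^2 = 2401 ≡ 84 (mod 331)
7^8 ≡ 84^2 = 7056 ≡ 105 (mod 331)
7^16 ≡ 105^2 = 11025 ≡ 102 (mod 331)
7^32 ≡ 102^2 = 10404 ≡ 143 (mod 331)
7^64 ≡ 143^2 = 20449 ≡ 258 (mod 331)
7^128 ≡ 258^2 = 66564 ≡ 33 (mod 331)
165 = 128 + 32 + 4 + 1 in binary powers of 2.
So 7^165 ≡ 33 · 143 · 84 · 7 ≡ 330 (mod 331).
Since 7^d ≡ 330 (mod 331), base 7 does not prove 331 composite.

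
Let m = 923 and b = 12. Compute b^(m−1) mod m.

12^1 ≡ 12 (mod 923)
12^2 ≡ 12^2 = 144 ≡ 144 (mod 923)
12^4 ≡ 144^2 = 20736 ≡ 430 (mod 923)
12^8 ≡ 430^2 = 184900 ≡ 300 (mod 923)
12^16 ≡ 300^2 = 90000 ≡ 469 (mod 923)
12^32 ≡ 469^2 = 219961 ≡ 287 (mod 923)
12^64 ≡ 287^2 = 82369 ≡ 222 (mod 923)
12^128 ≡ 222^2 = 49284 ≡ 365 (mod 923)
12^256 ≡ 365^2 = 133225 ≡ 313 (mod 923)
12^512 ≡ 313^2 = 97969 ≡ 131 (mod 923)
922 = 512 + 256 + 128 + 16 + 8 + 2 in binary powers of 2.
So 12^922 ≡ 131 · 313 · 365 · 469 · 300 · 144 ≡ 703 (mod 923).
Since 703 ≠ 1, base 12 is a Fermat witness: 923 is composite.

703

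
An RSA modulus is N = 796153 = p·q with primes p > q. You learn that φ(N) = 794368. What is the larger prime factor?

φ(n) = (p−1)(q−1) = n − (p+q) + 1, so p + q = 796153 − 794368 + 1 = 1786.
p and q are the roots of t² − 1786t + 796153 = 0.
Discriminant: 1786² − 4·796153 = 3189796 − 3184612 = 5184; √5184 = 72.
q = (1786 − 72)/2 = 857, p = (1786 + 72)/2 = 929.
Check: 857 · 929 = 796153.

929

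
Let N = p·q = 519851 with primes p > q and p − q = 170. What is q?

641

Since p = q + 170, we have 519851 = q(q + 170), so q² + 170q − 519851 = 0.
Discriminant: 170² + 4·519851 = 28900 + 2079404 = 2108304; √2108304 = 1452.
q = (−170 + 1452)/2 = 641, and p = q + 170 = 811.
Check: 641 · 811 = 519851.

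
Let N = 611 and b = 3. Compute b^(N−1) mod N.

3^1 ≡ 3 (mod 611)
3^2 ≡ 3^2 = 9 ≡ 9 (mod 611)
3^4 ≡ 9^2 = 81 ≡ 81 (mod 611)
3^8 ≡ 81^2 = 6561 ≡ 451 (mod 611)
3^16 ≡ 451^2 = 203401 ≡ 549 (mod 611)
3^32 ≡ 549^2 = 301401 ≡ 178 (mod 611)
3^64 ≡ 178^2 = 31684 ≡ 523 (mod 611)
3^128 ≡ 523^2 = 273529 ≡ 412 (mod 611)
3^256 ≡ 412^2 = 169744 ≡ 497 (mod 611)
3^512 ≡ 497^2 = 247009 ≡ 165 (mod 611)
610 = 512 + 64 + 32 + 2 in binary powers of 2.
So 3^610 ≡ 165 · 523 · 178 · 9 ≡ 341 (mod 611).
Since 341 ≠ 1, base 3 is a Fermat witness: 611 is composite.

341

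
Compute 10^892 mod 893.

10^1 ≡ 10 (mod 893)
10^2 ≡ 10^2 = 100 ≡ 100 (mod 893)
10^4 ≡ 100^2 = 10000 ≡ 177 (mod 893)
10^8 ≡ 177^2 = 31329 ≡ 74 (mod 893)
10^16 ≡ 74^2 = 5476 ≡ 118 (mod 893)
10^32 ≡ 118^2 = 13924 ≡ 529 (mod 893)
10^64 ≡ 529^2 = 279841 ≡ 332 (mod 893)
10^128 ≡ 332^2 = 110224 ≡ 385 (mod 893)
10^256 ≡ 385^2 = 148225 ≡ 880 (mod 893)
10^512 ≡ 880^2 = 774400 ≡ 169 (mod 893)
892 = 512 + 256 + 64 + 32 + 16 + 8 + 4 in binary powers of 2.
So 10^892 ≡ 169 · 880 · 332 · 529 · 118 · 74 · 177 ≡ 332 (mod 893).
Since 332 ≠ 1, base 10 is a Fermat witness: 893 is composite.

332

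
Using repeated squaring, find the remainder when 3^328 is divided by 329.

165

3^1 ≡ 3 (mod 329)
3^2 ≡ 3^2 = 9 ≡ 9 (mod 329)
3^4 ≡ 9^2 = 81 ≡ 81 (mod 329)
3^8 ≡ 81^2 = 6561 ≡ 310 (mod 329)
3^16 ≡ 310^2 = 96100 ≡ 32 (mod 329)
3^32 ≡ 32^2 = 1024 ≡ 37 (mod 329)
3^64 ≡ 37^2 = 1369 ≡ 53 (mod 329)
3^128 ≡ 53^2 = 2809 ≡ 177 (mod 329)
3^256 ≡ 177^2 = 31329 ≡ 74 (mod 329)
328 = 256 + 64 + 8 in binary powers of 2.
So 3^328 ≡ 74 · 53 · 310 ≡ 165 (mod 329).
Since 165 ≠ 1, base 3 is a Fermat witness: 329 is composite.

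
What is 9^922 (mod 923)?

9^1 ≡ 9 (mod 923)
9^2 ≡ 9^2 = 81 ≡ 81 (mod 923)
9^4 ≡ 81^2 = 6561 ≡ 100 (mod 923)
9^8 ≡ 100^2 = 10000 ≡ 770 (mod 923)
9^16 ≡ 770^2 = 592900 ≡ 334 (mod 923)
9^32 ≡ 334^2 = 111556 ≡ 796 (mod 923)
9^64 ≡ 796^2 = 633616 ≡ 438 (mod 923)
9^128 ≡ 438^2 = 191844 ≡ 783 (mod 923)
9^256 ≡ 783^2 = 613089 ≡ 217 (mod 923)
9^512 ≡ 217^2 = 47089 ≡ 16 (mod 923)
922 = 512 + 256 + 128 + 16 + 8 + 2 in binary powers of 2.
So 9^922 ≡ 16 · 217 · 783 · 334 · 770 · 81 ≡ 178 (mod 923).
Since 178 ≠ 1, base 9 is a Fermat witness: 923 is composite.

178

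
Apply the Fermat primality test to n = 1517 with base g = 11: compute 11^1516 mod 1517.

359

11^1 ≡ 11 (mod 1517)
11^2 ≡ 11^2 = 121 ≡ 121 (mod 1517)
11^4 ≡ 121^2 = 14641 ≡ 988 (mod 1517)
11^8 ≡ 988^2 = 976144 ≡ 713 (mod 1517)
11^16 ≡ 713^2 = 508369 ≡ 174 (mod 1517)
11^32 ≡ 174^2 = 30276 ≡ 1453 (mod 1517)
11^64 ≡ 1453^2 = 2111209 ≡ 1062 (mod 1517)
11^128 ≡ 1062^2 = 1127844 ≡ 713 (mod 1517)
11^256 ≡ 713^2 = 508369 ≡ 174 (mod 1517)
11^512 ≡ 174^2 = 30276 ≡ 1453 (mod 1517)
11^1024 ≡ 1453^2 = 2111209 ≡ 1062 (mod 1517)
1516 = 1024 + 256 + 128 + 64 + 32 + 8 + 4 in binary powers of 2.
So 11^1516 ≡ 1062 · 174 · 713 · 1062 · 1453 · 713 · 988 ≡ 359 (mod 1517).
Since 359 ≠ 1, base 11 is a Fermat witness: 1517 is composite.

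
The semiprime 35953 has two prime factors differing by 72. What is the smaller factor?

157

Since p = q + 72, we have 35953 = q(q + 72), so q² + 72q − 35953 = 0.
Discriminant: 72² + 4·35953 = 5184 + 143812 = 148996; √148996 = 386.
q = (−72 + 386)/2 = 157, and p = q + 72 = 229.
Check: 157 · 229 = 35953.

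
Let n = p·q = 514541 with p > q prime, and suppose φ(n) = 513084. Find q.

φ(n) = (p−1)(q−1) = n − (p+q) + 1, so p + q = 514541 − 513084 + 1 = 1458.
p and q are the roots of t² − 1458t + 514541 = 0.
Discriminant: 1458² − 4·514541 = 2125764 − 2058164 = 67600; √67600 = 260.
q = (1458 − 260)/2 = 599, p = (1458 + 260)/2 = 859.
Check: 599 · 859 = 514541.

599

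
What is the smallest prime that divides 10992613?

10992613 is odd.
Digit sum 31, not divisible by 3.
Ends in 3: not divisible by 5.
7: 10992613 = 7·1570373 + 2
11: 10992613 = 11·999328 + 5
13: 10992613 = 13·845585 + 8
17: 10992613 = 17·646624 + 5
19: 10992613 = 19·578558 + 11
23: 10992613 = 23·477939 + 16
29: 10992613 = 29·379055 + 18
31: 10992613 = 31·354600 + 13
37: 10992613 = 37·297097 + 24
41: 10992613 = 41·268112 + 21
43: 10992613 = 43·255642 + 7
47: 10992613 = 47·233885 + 18
53: 10992613 = 53·207407 + 42
59: 10992613 = 59·186315 + 28
61: 10992613 = 61·180206 + 47
67: 10992613 = 67·164068 + 57
71: 10992613 = 71·154825 + 38
73: 10992613 = 73·150583 + 54
79: 10992613 = 79·139147

79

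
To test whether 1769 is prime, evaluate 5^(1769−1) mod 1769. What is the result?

1669

5^1 ≡ 5 (mod 1769)
5^2 ≡ 5^2 = 25 ≡ 25 (mod 1769)
5^4 ≡ 25^2 = 625 ≡ 625 (mod 1769)
5^8 ≡ 625^2 = 390625 ≡ 1445 (mod 1769)
5^16 ≡ 1445^2 = 2088025 ≡ 605 (mod 1769)
5^32 ≡ 605^2 = 366025 ≡ 1611 (mod 1769)
5^64 ≡ 1611^2 = 2595321 ≡ 198 (mod 1769)
5^128 ≡ 198^2 = 39204 ≡ 286 (mod 1769)
5^256 ≡ 286^2 = 81796 ≡ 422 (mod 1769)
5^512 ≡ 422^2 = 178084 ≡ 1184 (mod 1769)
5^1024 ≡ 1184^2 = 1401856 ≡ 808 (mod 1769)
1768 = 1024 + 512 + 128 + 64 + 32 + 8 in binary powers of 2.
So 5^1768 ≡ 808 · 1184 · 286 · 198 · 1611 · 1445 ≡ 1669 (mod 1769).
Since 1669 ≠ 1, base 5 is a Fermat witness: 1769 is composite.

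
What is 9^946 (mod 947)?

1

9^1 ≡ 9 (mod 947)
9^2 ≡ 9^2 = 81 ≡ 81 (mod 947)
9^4 ≡ 81^2 = 6561 ≡ 879 (mod 947)
9^8 ≡ 879^2 = 772641 ≡ 836 (mod 947)
9^16 ≡ 836^2 = 698896 ≡ 10 (mod 947)
9^32 ≡ 10^2 = 100 ≡ 100 (mod 947)
9^64 ≡ 100^2 = 10000 ≡ 530 (mod 947)
9^128 ≡ 530^2 = 280900 ≡ 588 (mod 947)
9^256 ≡ 588^2 = 345744 ≡ 89 (mod 947)
9^512 ≡ 89^2 = 7921 ≡ 345 (mod 947)
946 = 512 + 256 + 128 + 32 + 16 + 2 in binary powers of 2.
So 9^946 ≡ 345 · 89 · 588 · 100 · 10 · 81 ≡ 1 (mod 947).
Since the result is 1, base 9 gives no evidence that 947 is composite.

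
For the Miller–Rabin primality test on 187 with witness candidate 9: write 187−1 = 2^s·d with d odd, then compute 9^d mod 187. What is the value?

187 − 1 = 186 = 2^1 · 93, so d = 93.
9^1 ≡ 9 (mod 187)
9^2 ≡ 9^2 = 81 ≡ 81 (mod 187)
9^4 ≡ 81^2 = 6561 ≡ 16 (mod 187)
9^8 ≡ 16^2 = 256 ≡ 69 (mod 187)
9^16 ≡ 69^2 = 4761 ≡ 86 (mod 187)
9^32 ≡ 86^2 = 7396 ≡ 103 (mod 187)
9^64 ≡ 103^2 = 10609 ≡ 137 (mod 187)
93 = 64 + 16 + 8 + 4 + 1 in binary powers of 2.
So 9^93 ≡ 137 · 86 · 69 · 16 · 9 ≡ 25 (mod 187).
Squaring chain: 25; never reaches −1, so base 9 is a Miller–Rabin witness that 187 is composite.

25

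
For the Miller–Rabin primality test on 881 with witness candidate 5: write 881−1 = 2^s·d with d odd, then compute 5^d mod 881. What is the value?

177

881 − 1 = 880 = 2^4 · 55, so d = 55.
5^1 ≡ 5 (mod 881)
5^2 ≡ 5^2 = 25 ≡ 25 (mod 881)
5^4 ≡ 25^2 = 625 ≡ 625 (mod 881)
5^8 ≡ 625^2 = 390625 ≡ 342 (mod 881)
5^16 ≡ 342^2 = 116964 ≡ 672 (mod 881)
5^32 ≡ 672^2 = 451584 ≡ 512 (mod 881)
55 = 32 + 16 + 4 + 2 + 1 in binary powers of 2.
So 5^55 ≡ 512 · 672 · 625 · 25 · 5 ≡ 177 (mod 881).
Squaring chain: 177 → 494 → 880 → 1; reaches −1, so base 5 does not prove 881 composite.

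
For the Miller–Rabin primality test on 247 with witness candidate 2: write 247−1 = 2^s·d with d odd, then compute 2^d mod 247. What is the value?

247 − 1 = 246 = 2^1 · 123, so d = 123.
2^1 ≡ 2 (mod 247)
2^2 ≡ 2^2 = 4 ≡ 4 (mod 247)
2^4 ≡ 4^2 = 16 ≡ 16 (mod 247)
2^8 ≡ 16^2 = 256 ≡ 9 (mod 247)
2^16 ≡ 9^2 = 81 ≡ 81 (mod 247)
2^32 ≡ 81^2 = 6561 ≡ 139 (mod 247)
2^64 ≡ 139^2 = 19321 ≡ 55 (mod 247)
123 = 64 + 32 + 16 + 8 + 2 + 1 in binary powers of 2.
So 2^123 ≡ 55 · 139 · 81 · 9 · 4 · 2 ≡ 164 (mod 247).
Squaring chain: 164; never reaches −1, so base 2 is a Miller–Rabin witness that 247 is composite.

164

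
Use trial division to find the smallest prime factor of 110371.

19

110371 is odd.
Digit sum 13, not divisible by 3.
Ends in 1: not divisible by 5.
7: 110371 = 7·15767 + 2
11: 110371 = 11·10033 + 8
13: 110371 = 13·8490 + 1
17: 110371 = 17·6492 + 7
19: 110371 = 19·5809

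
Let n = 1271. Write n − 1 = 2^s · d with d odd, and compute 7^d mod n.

1271 − 1 = 1270 = 2^1 · 635, so d = 635.
7^1 ≡ 7 (mod 1271)
7^2 ≡ 7^2 = 49 ≡ 49 (mod 1271)
7^4 ≡ 49^2 = 2401 ≡ 1130 (mod 1271)
7^8 ≡ 1130^2 = 1276900 ≡ 816 (mod 1271)
7^16 ≡ 816^2 = 665856 ≡ 1123 (mod 1271)
7^32 ≡ 1123^2 = 1261129 ≡ 297 (mod 1271)
7^64 ≡ 297^2 = 88209 ≡ 510 (mod 1271)
7^128 ≡ 510^2 = 260100 ≡ 816 (mod 1271)
7^256 ≡ 816^2 = 665856 ≡ 1123 (mod 1271)
7^512 ≡ 1123^2 = 1261129 ≡ 297 (mod 1271)
635 = 512 + 64 + 32 + 16 + 8 + 2 + 1 in binary powers of 2.
So 7^635 ≡ 297 · 510 · 297 · 1123 · 816 · 49 · 7 ≡ 191 (mod 1271).
Squaring chain: 191; never reaches −1, so base 7 is a Miller–Rabin witness that 1271 is composite.

191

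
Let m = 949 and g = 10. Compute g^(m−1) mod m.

10^1 ≡ 10 (mod 949)
10^2 ≡ 10^2 = 100 ≡ 100 (mod 949)
10^4 ≡ 100^2 = 10000 ≡ 510 (mod 949)
10^8 ≡ 510^2 = 260100 ≡ 74 (mod 949)
10^16 ≡ 74^2 = 5476 ≡ 731 (mod 949)
10^32 ≡ 731^2 = 534361 ≡ 74 (mod 949)
10^64 ≡ 74^2 = 5476 ≡ 731 (mod 949)
10^128 ≡ 731^2 = 534361 ≡ 74 (mod 949)
10^256 ≡ 74^2 = 5476 ≡ 731 (mod 949)
10^512 ≡ 731^2 = 534361 ≡ 74 (mod 949)
948 = 512 + 256 + 128 + 32 + 16 + 4 in binary powers of 2.
So 10^948 ≡ 74 · 731 · 74 · 74 · 731 · 510 ≡ 729 (mod 949).
Since 729 ≠ 1, base 10 is a Fermat witness: 949 is composite.

729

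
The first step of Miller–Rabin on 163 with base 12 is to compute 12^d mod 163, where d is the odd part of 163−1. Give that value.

162

163 − 1 = 162 = 2^1 · 81, so d = 81.
12^1 ≡ 12 (mod 163)
12^2 ≡ 12^2 = 144 ≡ 144 (mod 163)
12^4 ≡ 144^2 = 20736 ≡ 35 (mod 163)
12^8 ≡ 35^2 = 1225 ≡ 84 (mod 163)
12^16 ≡ 84^2 = 7056 ≡ 47 (mod 163)
12^32 ≡ 47^2 = 2209 ≡ 90 (mod 163)
12^64 ≡ 90^2 = 8100 ≡ 113 (mod 163)
81 = 64 + 16 + 1 in binary powers of 2.
So 12^81 ≡ 113 · 47 · 12 ≡ 162 (mod 163).
Since 12^d ≡ 162 (mod 163), base 12 does not prove 163 composite.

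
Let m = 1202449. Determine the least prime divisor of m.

1202449 is odd.
Digit sum 22, not divisible by 3.
Ends in 9: not divisible by 5.
7: 1202449 = 7·171778 + 3
11: 1202449 = 11·109313 + 6
13: 1202449 = 13·92496 + 1
17: 1202449 = 17·70732 + 5
19: 1202449 = 19·63286 + 15
23: 1202449 = 23·52280 + 9
29: 1202449 = 29·41463 + 22
31: 1202449 = 31·38788 + 21
37: 1202449 = 37·32498 + 23
41: 1202449 = 41·29328 + 1
43: 1202449 = 43·27963 + 40
47: 1202449 = 47·25584 + 1
53: 1202449 = 53·22687 + 38
59: 1202449 = 59·20380 + 29
61: 1202449 = 61·19712 + 17
67: 1202449 = 67·17947

67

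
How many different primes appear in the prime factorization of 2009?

2009 = 7^2 · 41
2009 = 7^2 · 41, which has 2 distinct prime factors.

2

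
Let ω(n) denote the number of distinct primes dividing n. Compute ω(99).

2

99 = 3^2 · 11
99 = 3^2 · 11, which has 2 distinct prime factors.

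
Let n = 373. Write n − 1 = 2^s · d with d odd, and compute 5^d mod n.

373 − 1 = 372 = 2^2 · 93, so d = 93.
5^1 ≡ 5 (mod 373)
5^2 ≡ 5^2 = 25 ≡ 25 (mod 373)
5^4 ≡ 25^2 = 625 ≡ 252 (mod 373)
5^8 ≡ 252^2 = 63504 ≡ 94 (mod 373)
5^16 ≡ 94^2 = 8836 ≡ 257 (mod 373)
5^32 ≡ 257^2 = 66049 ≡ 28 (mod 373)
5^64 ≡ 28^2 = 784 ≡ 38 (mod 373)
93 = 64 + 16 + 8 + 4 + 1 in binary powers of 2.
So 5^93 ≡ 38 · 257 · 94 · 252 · 5 ≡ 104 (mod 373).
Squaring chain: 104 → 372; reaches −1, so base 5 does not prove 373 composite.

104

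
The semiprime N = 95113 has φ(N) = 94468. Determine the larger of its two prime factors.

419

φ(n) = (p−1)(q−1) = n − (p+q) + 1, so p + q = 95113 − 94468 + 1 = 646.
p and q are the roots of t² − 646t + 95113 = 0.
Discriminant: 646² − 4·95113 = 417316 − 380452 = 36864; √36864 = 192.
q = (646 − 192)/2 = 227, p = (646 + 192)/2 = 419.
Check: 227 · 419 = 95113.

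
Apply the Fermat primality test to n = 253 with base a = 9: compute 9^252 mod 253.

202

9^1 ≡ 9 (mod 253)
9^2 ≡ 9^2 = 81 ≡ 81 (mod 253)
9^4 ≡ 81^2 = 6561 ≡ 236 (mod 253)
9^8 ≡ 236^2 = 55696 ≡ 36 (mod 253)
9^16 ≡ 36^2 = 1296 ≡ 31 (mod 253)
9^32 ≡ 31^2 = 961 ≡ 202 (mod 253)
9^64 ≡ 202^2 = 40804 ≡ 71 (mod 253)
9^128 ≡ 71^2 = 5041 ≡ 234 (mod 253)
252 = 128 + 64 + 32 + 16 + 8 + 4 in binary powers of 2.
So 9^252 ≡ 234 · 71 · 202 · 31 · 36 · 236 ≡ 202 (mod 253).
Since 202 ≠ 1, base 9 is a Fermat witness: 253 is composite.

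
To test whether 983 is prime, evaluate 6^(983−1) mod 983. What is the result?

6^1 ≡ 6 (mod 983)
6^2 ≡ 6^2 = 36 ≡ 36 (mod 983)
6^4 ≡ 36^2 = 1296 ≡ 313 (mod 983)
6^8 ≡ 313^2 = 97969 ≡ 652 (mod 983)
6^16 ≡ 652^2 = 425104 ≡ 448 (mod 983)
6^32 ≡ 448^2 = 200704 ≡ 172 (mod 983)
6^64 ≡ 172^2 = 29584 ≡ 94 (mod 983)
6^128 ≡ 94^2 = 8836 ≡ 972 (mod 983)
6^256 ≡ 972^2 = 944784 ≡ 121 (mod 983)
6^512 ≡ 121^2 = 14641 ≡ 879 (mod 983)
982 = 512 + 256 + 128 + 64 + 16 + 4 + 2 in binary powers of 2.
So 6^982 ≡ 879 · 121 · 972 · 94 · 448 · 313 · 36 ≡ 1 (mod 983).
Since the result is 1, base 6 gives no evidence that 983 is composite.

1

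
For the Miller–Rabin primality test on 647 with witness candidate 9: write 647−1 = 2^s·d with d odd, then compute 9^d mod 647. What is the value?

1

647 − 1 = 646 = 2^1 · 323, so d = 323.
9^1 ≡ 9 (mod 647)
9^2 ≡ 9^2 = 81 ≡ 81 (mod 647)
9^4 ≡ 81^2 = 6561 ≡ 91 (mod 647)
9^8 ≡ 91^2 = 8281 ≡ 517 (mod 647)
9^16 ≡ 517^2 = 267289 ≡ 78 (mod 647)
9^32 ≡ 78^2 = 6084 ≡ 261 (mod 647)
9^64 ≡ 261^2 = 68121 ≡ 186 (mod 647)
9^128 ≡ 186^2 = 34596 ≡ 305 (mod 647)
9^256 ≡ 305^2 = 93025 ≡ 504 (mod 647)
323 = 256 + 64 + 2 + 1 in binary powers of 2.
So 9^323 ≡ 504 · 186 · 81 · 9 ≡ 1 (mod 647).
Since 9^d ≡ 1 (mod 647), base 9 does not prove 647 composite.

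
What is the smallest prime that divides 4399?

53

4399 is odd.
Digit sum 25, not divisible by 3.
Ends in 9: not divisible by 5.
7: 4399 = 7·628 + 3
11: 4399 = 11·399 + 10
13: 4399 = 13·338 + 5
17: 4399 = 17·258 + 13
19: 4399 = 19·231 + 10
23: 4399 = 23·191 + 6
29: 4399 = 29·151 + 20
31: 4399 = 31·141 + 28
37: 4399 = 37·118 + 33
41: 4399 = 41·107 + 12
43: 4399 = 43·102 + 13
47: 4399 = 47·93 + 28
53: 4399 = 53·83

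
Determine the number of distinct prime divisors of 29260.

29260 = 2^2 · 7315
7315 = 5 · 1463
1463 = 7 · 209
209 = 11 · 19
29260 = 2^2 · 5 · 7 · 11 · 19, which has 5 distinct prime factors.

5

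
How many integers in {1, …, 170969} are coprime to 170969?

Factor: 170969 = 17 · 89 · 113.
φ(170969) = (17−1) · (89−1) · (113−1) = 16 · 88 · 112 = 157696.

157696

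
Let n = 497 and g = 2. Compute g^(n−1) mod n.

2^1 ≡ 2 (mod 497)
2^2 ≡ 2^2 = 4 ≡ 4 (mod 497)
2^4 ≡ 4^2 = 16 ≡ 16 (mod 497)
2^8 ≡ 16^2 = 256 ≡ 256 (mod 497)
2^16 ≡ 256^2 = 65536 ≡ 429 (mod 497)
2^32 ≡ 429^2 = 184041 ≡ 151 (mod 497)
2^64 ≡ 151^2 = 22801 ≡ 436 (mod 497)
2^128 ≡ 436^2 = 190096 ≡ 242 (mod 497)
2^256 ≡ 242^2 = 58564 ≡ 415 (mod 497)
496 = 256 + 128 + 64 + 32 + 16 in binary powers of 2.
So 2^496 ≡ 415 · 242 · 436 · 151 · 429 ≡ 135 (mod 497).
Since 135 ≠ 1, base 2 is a Fermat witness: 497 is composite.

135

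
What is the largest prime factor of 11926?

89

11926 = 2 · 5963
5963 = 67 · 89
89 is prime.
So 11926 = 2 · 67 · 89; the largest prime factor is 89.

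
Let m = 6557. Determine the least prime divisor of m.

6557 is odd.
Digit sum 23, not divisible by 3.
Ends in 7: not divisible by 5.
7: 6557 = 7·936 + 5
11: 6557 = 11·596 + 1
13: 6557 = 13·504 + 5
17: 6557 = 17·385 + 12
19: 6557 = 19·345 + 2
23: 6557 = 23·285 + 2
29: 6557 = 29·226 + 3
31: 6557 = 31·211 + 16
37: 6557 = 37·177 + 8
41: 6557 = 41·159 + 38
43: 6557 = 43·152 + 21
47: 6557 = 47·139 + 24
53: 6557 = 53·123 + 38
59: 6557 = 59·111 + 8
61: 6557 = 61·107 + 30
67: 6557 = 67·97 + 58
71: 6557 = 71·92 + 25
73: 6557 = 73·89 + 60
79: 6557 = 79·83

79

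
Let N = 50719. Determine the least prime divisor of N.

67

50719 is odd.
Digit sum 22, not divisible by 3.
Ends in 9: not divisible by 5.
7: 50719 = 7·7245 + 4
11: 50719 = 11·4610 + 9
13: 50719 = 13·3901 + 6
17: 50719 = 17·2983 + 8
19: 50719 = 19·2669 + 8
23: 50719 = 23·2205 + 4
29: 50719 = 29·1748 + 27
31: 50719 = 31·1636 + 3
37: 50719 = 37·1370 + 29
41: 50719 = 41·1237 + 2
43: 50719 = 43·1179 + 22
47: 50719 = 47·1079 + 6
53: 50719 = 53·956 + 51
59: 50719 = 59·859 + 38
61: 50719 = 61·831 + 28
67: 50719 = 67·757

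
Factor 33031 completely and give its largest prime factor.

33031 = 17 · 1943
1943 = 29 · 67
67 is prime.
So 33031 = 17 · 29 · 67; the largest prime factor is 67.

67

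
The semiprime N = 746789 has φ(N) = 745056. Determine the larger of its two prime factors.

φ(n) = (p−1)(q−1) = n − (p+q) + 1, so p + q = 746789 − 745056 + 1 = 1734.
p and q are the roots of t² − 1734t + 746789 = 0.
Discriminant: 1734² − 4·746789 = 3006756 − 2987156 = 19600; √19600 = 140.
q = (1734 − 140)/2 = 797, p = (1734 + 140)/2 = 937.
Check: 797 · 937 = 746789.

937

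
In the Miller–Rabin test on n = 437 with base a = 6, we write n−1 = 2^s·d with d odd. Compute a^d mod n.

234

437 − 1 = 436 = 2^2 · 109, so d = 109.
6^1 ≡ 6 (mod 437)
6^2 ≡ 6^2 = 36 ≡ 36 (mod 437)
6^4 ≡ 36^2 = 1296 ≡ 422 (mod 437)
6^8 ≡ 422^2 = 178084 ≡ 225 (mod 437)
6^16 ≡ 225^2 = 50625 ≡ 370 (mod 437)
6^32 ≡ 370^2 = 136900 ≡ 119 (mod 437)
6^64 ≡ 119^2 = 14161 ≡ 177 (mod 437)
109 = 64 + 32 + 8 + 4 + 1 in binary powers of 2.
So 6^109 ≡ 177 · 119 · 225 · 422 · 6 ≡ 234 (mod 437).
Squaring chain: 234 → 131; never reaches −1, so base 6 is a Miller–Rabin witness that 437 is composite.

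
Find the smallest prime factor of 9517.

9517 is odd.
Digit sum 22, not divisible by 3.
Ends in 7: not divisible by 5.
7: 9517 = 7·1359 + 4
11: 9517 = 11·865 + 2
13: 9517 = 13·732 + 1
17: 9517 = 17·559 + 14
19: 9517 = 19·500 + 17
23: 9517 = 23·413 + 18
29: 9517 = 29·328 + 5
31: 9517 = 31·307

31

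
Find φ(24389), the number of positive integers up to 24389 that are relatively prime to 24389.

Factor: 24389 = 29^3.
φ(24389) = 29^2·(29−1) = 23548.

23548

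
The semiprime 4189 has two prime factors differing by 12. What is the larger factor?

71

Since p = q + 12, we have 4189 = q(q + 12), so q² + 12q − 4189 = 0.
Discriminant: 12² + 4·4189 = 144 + 16756 = 16900; √16900 = 130.
q = (−12 + 130)/2 = 59, and p = q + 12 = 71.
Check: 59 · 71 = 4189.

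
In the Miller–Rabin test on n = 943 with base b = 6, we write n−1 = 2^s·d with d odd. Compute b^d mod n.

177

943 − 1 = 942 = 2^1 · 471, so d = 471.
6^1 ≡ 6 (mod 943)
6^2 ≡ 6^2 = 36 ≡ 36 (mod 943)
6^4 ≡ 36^2 = 1296 ≡ 353 (mod 943)
6^8 ≡ 353^2 = 124609 ≡ 133 (mod 943)
6^16 ≡ 133^2 = 17689 ≡ 715 (mod 943)
6^32 ≡ 715^2 = 511225 ≡ 119 (mod 943)
6^64 ≡ 119^2 = 14161 ≡ 16 (mod 943)
6^128 ≡ 16^2 = 256 ≡ 256 (mod 943)
6^256 ≡ 256^2 = 65536 ≡ 469 (mod 943)
471 = 256 + 128 + 64 + 16 + 4 + 2 + 1 in binary powers of 2.
So 6^471 ≡ 469 · 256 · 16 · 715 · 353 · 36 · 6 ≡ 177 (mod 943).
Squaring chain: 177; never reaches −1, so base 6 is a Miller–Rabin witness that 943 is composite.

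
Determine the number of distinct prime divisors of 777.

777 = 3 · 259
259 = 7 · 37
777 = 3 · 7 · 37, which has 3 distinct prime factors.

3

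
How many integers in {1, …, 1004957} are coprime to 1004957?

Factor: 1004957 = 37 · 157 · 173.
φ(1004957) = (37−1) · (157−1) · (173−1) = 36 · 156 · 172 = 965952.

965952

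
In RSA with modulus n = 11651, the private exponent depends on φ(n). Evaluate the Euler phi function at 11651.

Factor: 11651 = 61 · 191.
φ(11651) = (61−1) · (191−1) = 60 · 190 = 11400.

11400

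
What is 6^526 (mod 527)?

366

6^1 ≡ 6 (mod 527)
6^2 ≡ 6^2 = 36 ≡ 36 (mod 527)
6^4 ≡ 36^2 = 1296 ≡ 242 (mod 527)
6^8 ≡ 242^2 = 58564 ≡ 67 (mod 527)
6^16 ≡ 67^2 = 4489 ≡ 273 (mod 527)
6^32 ≡ 273^2 = 74529 ≡ 222 (mod 527)
6^64 ≡ 222^2 = 49284 ≡ 273 (mod 527)
6^128 ≡ 273^2 = 74529 ≡ 222 (mod 527)
6^256 ≡ 222^2 = 49284 ≡ 273 (mod 527)
6^512 ≡ 273^2 = 74529 ≡ 222 (mod 527)
526 = 512 + 8 + 4 + 2 in binary powers of 2.
So 6^526 ≡ 222 · 67 · 242 · 36 ≡ 366 (mod 527).
Since 366 ≠ 1, base 6 is a Fermat witness: 527 is composite.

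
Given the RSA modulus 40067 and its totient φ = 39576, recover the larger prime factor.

389

φ(n) = (p−1)(q−1) = n − (p+q) + 1, so p + q = 40067 − 39576 + 1 = 492.
p and q are the roots of t² − 492t + 40067 = 0.
Discriminant: 492² − 4·40067 = 242064 − 160268 = 81796; √81796 = 286.
q = (492 − 286)/2 = 103, p = (492 + 286)/2 = 389.
Check: 103 · 389 = 40067.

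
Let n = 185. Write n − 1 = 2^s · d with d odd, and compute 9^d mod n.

185 − 1 = 184 = 2^3 · 23, so d = 23.
9^1 ≡ 9 (mod 185)
9^2 ≡ 9^2 = 81 ≡ 81 (mod 185)
9^4 ≡ 81^2 = 6561 ≡ 86 (mod 185)
9^8 ≡ 86^2 = 7396 ≡ 181 (mod 185)
9^16 ≡ 181^2 = 32761 ≡ 16 (mod 185)
23 = 16 + 4 + 2 + 1 in binary powers of 2.
So 9^23 ≡ 16 · 86 · 81 · 9 ≡ 34 (mod 185).
Squaring chain: 34 → 46 → 81; never reaches −1, so base 9 is a Miller–Rabin witness that 185 is composite.

34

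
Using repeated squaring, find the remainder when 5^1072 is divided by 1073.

488

5^1 ≡ 5 (mod 1073)
5^2 ≡ 5^2 = 25 ≡ 25 (mod 1073)
5^4 ≡ 25^2 = 625 ≡ 625 (mod 1073)
5^8 ≡ 625^2 = 390625 ≡ 53 (mod 1073)
5^16 ≡ 53^2 = 2809 ≡ 663 (mod 1073)
5^32 ≡ 663^2 = 439569 ≡ 712 (mod 1073)
5^64 ≡ 712^2 = 506944 ≡ 488 (mod 1073)
5^128 ≡ 488^2 = 238144 ≡ 1011 (mod 1073)
5^256 ≡ 1011^2 = 1022121 ≡ 625 (mod 1073)
5^512 ≡ 625^2 = 390625 ≡ 53 (mod 1073)
5^1024 ≡ 53^2 = 2809 ≡ 663 (mod 1073)
1072 = 1024 + 32 + 16 in binary powers of 2.
So 5^1072 ≡ 663 · 712 · 663 ≡ 488 (mod 1073).
Since 488 ≠ 1, base 5 is a Fermat witness: 1073 is composite.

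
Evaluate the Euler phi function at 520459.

Factor: 520459 = 31 · 103 · 163.
φ(520459) = (31−1) · (103−1) · (163−1) = 30 · 102 · 162 = 495720.

495720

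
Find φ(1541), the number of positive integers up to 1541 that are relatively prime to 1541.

Factor: 1541 = 23 · 67.
φ(1541) = (23−1) · (67−1) = 22 · 66 = 1452.

1452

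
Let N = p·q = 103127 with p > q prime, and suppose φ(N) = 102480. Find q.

281

φ(n) = (p−1)(q−1) = n − (p+q) + 1, so p + q = 103127 − 102480 + 1 = 648.
p and q are the roots of t² − 648t + 103127 = 0.
Discriminant: 648² − 4·103127 = 419904 − 412508 = 7396; √7396 = 86.
q = (648 − 86)/2 = 281, p = (648 + 86)/2 = 367.
Check: 281 · 367 = 103127.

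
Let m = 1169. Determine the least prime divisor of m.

1169 is odd.
Digit sum 17, not divisible by 3.
Ends in 9: not divisible by 5.
7: 1169 = 7·167

7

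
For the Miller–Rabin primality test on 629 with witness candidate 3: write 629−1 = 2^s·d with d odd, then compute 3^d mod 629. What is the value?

629 − 1 = 628 = 2^2 · 157, so d = 157.
3^1 ≡ 3 (mod 629)
3^2 ≡ 3^2 = 9 ≡ 9 (mod 629)
3^4 ≡ 9^2 = 81 ≡ 81 (mod 629)
3^8 ≡ 81^2 = 6561 ≡ 271 (mod 629)
3^16 ≡ 271^2 = 73441 ≡ 477 (mod 629)
3^32 ≡ 477^2 = 227529 ≡ 460 (mod 629)
3^64 ≡ 460^2 = 211600 ≡ 256 (mod 629)
3^128 ≡ 256^2 = 65536 ≡ 120 (mod 629)
157 = 128 + 16 + 8 + 4 + 1 in binary powers of 2.
So 3^157 ≡ 120 · 477 · 271 · 81 · 3 ≡ 437 (mod 629).
Squaring chain: 437 → 382; never reaches −1, so base 3 is a Miller–Rabin witness that 629 is composite.

437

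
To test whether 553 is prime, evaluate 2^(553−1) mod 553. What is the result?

64

2^1 ≡ 2 (mod 553)
2^2 ≡ 2^2 = 4 ≡ 4 (mod 553)
2^4 ≡ 4^2 = 16 ≡ 16 (mod 553)
2^8 ≡ 16^2 = 256 ≡ 256 (mod 553)
2^16 ≡ 256^2 = 65536 ≡ 282 (mod 553)
2^32 ≡ 282^2 = 79524 ≡ 445 (mod 553)
2^64 ≡ 445^2 = 198025 ≡ 51 (mod 553)
2^128 ≡ 51^2 = 2601 ≡ 389 (mod 553)
2^256 ≡ 389^2 = 151321 ≡ 352 (mod 553)
2^512 ≡ 352^2 = 123904 ≡ 32 (mod 553)
552 = 512 + 32 + 8 in binary powers of 2.
So 2^552 ≡ 32 · 445 · 256 ≡ 64 (mod 553).
Since 64 ≠ 1, base 2 is a Fermat witness: 553 is composite.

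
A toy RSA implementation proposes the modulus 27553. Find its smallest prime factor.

59

27553 is odd.
Digit sum 22, not divisible by 3.
Ends in 3: not divisible by 5.
7: 27553 = 7·3936 + 1
11: 27553 = 11·2504 + 9
13: 27553 = 13·2119 + 6
17: 27553 = 17·1620 + 13
19: 27553 = 19·1450 + 3
23: 27553 = 23·1197 + 22
29: 27553 = 29·950 + 3
31: 27553 = 31·888 + 25
37: 27553 = 37·744 + 25
41: 27553 = 41·672 + 1
43: 27553 = 43·640 + 33
47: 27553 = 47·586 + 11
53: 27553 = 53·519 + 46
59: 27553 = 59·467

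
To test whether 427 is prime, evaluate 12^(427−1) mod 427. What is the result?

12^1 ≡ 12 (mod 427)
12^2 ≡ 12^2 = 144 ≡ 144 (mod 427)
12^4 ≡ 144^2 = 20736 ≡ 240 (mod 427)
12^8 ≡ 240^2 = 57600 ≡ 382 (mod 427)
12^16 ≡ 382^2 = 145924 ≡ 317 (mod 427)
12^32 ≡ 317^2 = 100489 ≡ 144 (mod 427)
12^64 ≡ 144^2 = 20736 ≡ 240 (mod 427)
12^128 ≡ 240^2 = 57600 ≡ 382 (mod 427)
12^256 ≡ 382^2 = 145924 ≡ 317 (mod 427)
426 = 256 + 128 + 32 + 8 + 2 in binary powers of 2.
So 12^426 ≡ 317 · 382 · 144 · 382 · 144 ≡ 400 (mod 427).
Since 400 ≠ 1, base 12 is a Fermat witness: 427 is composite.

400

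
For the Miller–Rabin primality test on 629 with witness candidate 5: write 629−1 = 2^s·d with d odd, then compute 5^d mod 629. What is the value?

629 − 1 = 628 = 2^2 · 157, so d = 157.
5^1 ≡ 5 (mod 629)
5^2 ≡ 5^2 = 25 ≡ 25 (mod 629)
5^4 ≡ 25^2 = 625 ≡ 625 (mod 629)
5^8 ≡ 625^2 = 390625 ≡ 16 (mod 629)
5^16 ≡ 16^2 = 256 ≡ 256 (mod 629)
5^32 ≡ 256^2 = 65536 ≡ 120 (mod 629)
5^64 ≡ 120^2 = 14400 ≡ 562 (mod 629)
5^128 ≡ 562^2 = 315844 ≡ 86 (mod 629)
157 = 128 + 16 + 8 + 4 + 1 in binary powers of 2.
So 5^157 ≡ 86 · 256 · 16 · 625 · 5 ≡ 309 (mod 629).
Squaring chain: 309 → 502; never reaches −1, so base 5 is a Miller–Rabin witness that 629 is composite.

309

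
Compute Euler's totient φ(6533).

Factor: 6533 = 47 · 139.
φ(6533) = (47−1) · (139−1) = 46 · 138 = 6348.

6348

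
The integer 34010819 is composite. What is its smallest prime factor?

97

34010819 is odd.
Digit sum 26, not divisible by 3.
Ends in 9: not divisible by 5.
7: 34010819 = 7·4858688 + 3
11: 34010819 = 11·3091892 + 7
13: 34010819 = 13·2616216 + 11
17: 34010819 = 17·2000636 + 7
19: 34010819 = 19·1790043 + 2
23: 34010819 = 23·1478731 + 6
29: 34010819 = 29·1172786 + 25
31: 34010819 = 31·1097123 + 6
37: 34010819 = 37·919211 + 12
41: 34010819 = 41·829532 + 7
43: 34010819 = 43·790949 + 12
47: 34010819 = 47·723634 + 21
53: 34010819 = 53·641713 + 30
59: 34010819 = 59·576454 + 33
61: 34010819 = 61·557554 + 25
67: 34010819 = 67·507624 + 11
71: 34010819 = 71·479025 + 44
73: 34010819 = 73·465901 + 46
79: 34010819 = 79·430516 + 55
83: 34010819 = 83·409768 + 75
89: 34010819 = 89·382144 + 3
97: 34010819 = 97·350627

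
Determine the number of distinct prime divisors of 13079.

13079 = 11 · 1189
1189 = 29 · 41
13079 = 11 · 29 · 41, which has 3 distinct prime factors.

3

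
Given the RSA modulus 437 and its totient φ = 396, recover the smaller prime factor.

φ(n) = (p−1)(q−1) = n − (p+q) + 1, so p + q = 437 − 396 + 1 = 42.
p and q are the roots of t² − 42t + 437 = 0.
Discriminant: 42² − 4·437 = 1764 − 1748 = 16; √16 = 4.
q = (42 − 4)/2 = 19, p = (42 + 4)/2 = 23.
Check: 19 · 23 = 437.

19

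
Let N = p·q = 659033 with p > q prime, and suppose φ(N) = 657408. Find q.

φ(n) = (p−1)(q−1) = n − (p+q) + 1, so p + q = 659033 − 657408 + 1 = 1626.
p and q are the roots of t² − 1626t + 659033 = 0.
Discriminant: 1626² − 4·659033 = 2643876 − 2636132 = 7744; √7744 = 88.
q = (1626 − 88)/2 = 769, p = (1626 + 88)/2 = 857.
Check: 769 · 857 = 659033.

769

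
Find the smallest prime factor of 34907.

67

34907 is odd.
Digit sum 23, not divisible by 3.
Ends in 7: not divisible by 5.
7: 34907 = 7·4986 + 5
11: 34907 = 11·3173 + 4
13: 34907 = 13·2685 + 2
17: 34907 = 17·2053 + 6
19: 34907 = 19·1837 + 4
23: 34907 = 23·1517 + 16
29: 34907 = 29·1203 + 20
31: 34907 = 31·1126 + 1
37: 34907 = 37·943 + 16
41: 34907 = 41·851 + 16
43: 34907 = 43·811 + 34
47: 34907 = 47·742 + 33
53: 34907 = 53·658 + 33
59: 34907 = 59·591 + 38
61: 34907 = 61·572 + 15
67: 34907 = 67·521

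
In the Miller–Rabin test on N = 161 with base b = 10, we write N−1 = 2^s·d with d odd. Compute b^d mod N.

19

161 − 1 = 160 = 2^5 · 5, so d = 5.
10^1 ≡ 10 (mod 161)
10^2 ≡ 10^2 = 100 ≡ 100 (mod 161)
10^4 ≡ 100^2 = 10000 ≡ 18 (mod 161)
5 = 4 + 1 in binary powers of 2.
So 10^5 ≡ 18 · 10 ≡ 19 (mod 161).
Squaring chain: 19 → 39 → 72 → 32 → 58; never reaches −1, so base 10 is a Miller–Rabin witness that 161 is composite.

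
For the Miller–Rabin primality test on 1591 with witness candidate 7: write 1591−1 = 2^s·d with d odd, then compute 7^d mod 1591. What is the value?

1591 − 1 = 1590 = 2^1 · 795, so d = 795.
7^1 ≡ 7 (mod 1591)
7^2 ≡ 7^2 = 49 ≡ 49 (mod 1591)
7^4 ≡ 49^2 = 2401 ≡ 810 (mod 1591)
7^8 ≡ 810^2 = 656100 ≡ 608 (mod 1591)
7^16 ≡ 608^2 = 369664 ≡ 552 (mod 1591)
7^32 ≡ 552^2 = 304704 ≡ 823 (mod 1591)
7^64 ≡ 823^2 = 677329 ≡ 1154 (mod 1591)
7^128 ≡ 1154^2 = 1331716 ≡ 49 (mod 1591)
7^256 ≡ 49^2 = 2401 ≡ 810 (mod 1591)
7^512 ≡ 810^2 = 656100 ≡ 608 (mod 1591)
795 = 512 + 256 + 16 + 8 + 2 + 1 in binary powers of 2.
So 7^795 ≡ 608 · 810 · 552 · 608 · 49 · 7 ≡ 343 (mod 1591).
Squaring chain: 343; never reaches −1, so base 7 is a Miller–Rabin witness that 1591 is composite.

343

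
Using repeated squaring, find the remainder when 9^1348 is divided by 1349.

9^1 ≡ 9 (mod 1349)
9^2 ≡ 9^2 = 81 ≡ 81 (mod 1349)
9^4 ≡ 81^2 = 6561 ≡ 1165 (mod 1349)
9^8 ≡ 1165^2 = 1357225 ≡ 131 (mod 1349)
9^16 ≡ 131^2 = 17161 ≡ 973 (mod 1349)
9^32 ≡ 973^2 = 946729 ≡ 1080 (mod 1349)
9^64 ≡ 1080^2 = 1166400 ≡ 864 (mod 1349)
9^128 ≡ 864^2 = 746496 ≡ 499 (mod 1349)
9^256 ≡ 499^2 = 249001 ≡ 785 (mod 1349)
9^512 ≡ 785^2 = 616225 ≡ 1081 (mod 1349)
9^1024 ≡ 1081^2 = 1168561 ≡ 327 (mod 1349)
1348 = 1024 + 256 + 64 + 4 in binary powers of 2.
So 9^1348 ≡ 327 · 785 · 864 · 1165 ≡ 1068 (mod 1349).
Since 1068 ≠ 1, base 9 is a Fermat witness: 1349 is composite.

1068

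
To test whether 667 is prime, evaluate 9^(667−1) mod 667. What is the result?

9^1 ≡ 9 (mod 667)
9^2 ≡ 9^2 = 81 ≡ 81 (mod 667)
9^4 ≡ 81^2 = 6561 ≡ 558 (mod 667)
9^8 ≡ 558^2 = 311364 ≡ 542 (mod 667)
9^16 ≡ 542^2 = 293764 ≡ 284 (mod 667)
9^32 ≡ 284^2 = 80656 ≡ 616 (mod 667)
9^64 ≡ 616^2 = 379456 ≡ 600 (mod 667)
9^128 ≡ 600^2 = 360000 ≡ 487 (mod 667)
9^256 ≡ 487^2 = 237169 ≡ 384 (mod 667)
9^512 ≡ 384^2 = 147456 ≡ 49 (mod 667)
666 = 512 + 128 + 16 + 8 + 2 in binary powers of 2.
So 9^666 ≡ 49 · 487 · 284 · 542 · 81 ≡ 49 (mod 667).
Since 49 ≠ 1, base 9 is a Fermat witness: 667 is composite.

49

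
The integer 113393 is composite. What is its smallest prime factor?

113393 is odd.
Digit sum 20, not divisible by 3.
Ends in 3: not divisible by 5.
7: 113393 = 7·16199

7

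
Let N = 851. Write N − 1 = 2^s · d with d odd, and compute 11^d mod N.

851 − 1 = 850 = 2^1 · 425, so d = 425.
11^1 ≡ 11 (mod 851)
11^2 ≡ 11^2 = 121 ≡ 121 (mod 851)
11^4 ≡ 121^2 = 14641 ≡ 174 (mod 851)
11^8 ≡ 174^2 = 30276 ≡ 491 (mod 851)
11^16 ≡ 491^2 = 241081 ≡ 248 (mod 851)
11^32 ≡ 248^2 = 61504 ≡ 232 (mod 851)
11^64 ≡ 232^2 = 53824 ≡ 211 (mod 851)
11^128 ≡ 211^2 = 44521 ≡ 269 (mod 851)
11^256 ≡ 269^2 = 72361 ≡ 26 (mod 851)
425 = 256 + 128 + 32 + 8 + 1 in binary powers of 2.
So 11^425 ≡ 26 · 269 · 232 · 491 · 11 ≡ 582 (mod 851).
Squaring chain: 582; never reaches −1, so base 11 is a Miller–Rabin witness that 851 is composite.

582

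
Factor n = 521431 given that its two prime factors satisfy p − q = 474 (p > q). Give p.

Since p = q + 474, we have 521431 = q(q + 474), so q² + 474q − 521431 = 0.
Discriminant: 474² + 4·521431 = 224676 + 2085724 = 2310400; √2310400 = 1520.
q = (−474 + 1520)/2 = 523, and p = q + 474 = 997.
Check: 523 · 997 = 521431.

997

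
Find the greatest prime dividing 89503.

59

89503 = 37 · 2419
2419 = 41 · 59
59 is prime.
So 89503 = 37 · 41 · 59; the largest prime factor is 59.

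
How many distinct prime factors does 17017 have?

17017 = 7 · 2431
2431 = 11 · 221
221 = 13 · 17
17017 = 7 · 11 · 13 · 17, which has 4 distinct prime factors.

4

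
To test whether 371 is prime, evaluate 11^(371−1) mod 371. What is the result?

354

11^1 ≡ 11 (mod 371)
11^2 ≡ 11^2 = 121 ≡ 121 (mod 371)
11^4 ≡ 121^2 = 14641 ≡ 172 (mod 371)
11^8 ≡ 172^2 = 29584 ≡ 275 (mod 371)
11^16 ≡ 275^2 = 75625 ≡ 312 (mod 371)
11^32 ≡ 312^2 = 97344 ≡ 142 (mod 371)
11^64 ≡ 142^2 = 20164 ≡ 130 (mod 371)
11^128 ≡ 130^2 = 16900 ≡ 205 (mod 371)
11^256 ≡ 205^2 = 42025 ≡ 102 (mod 371)
370 = 256 + 64 + 32 + 16 + 2 in binary powers of 2.
So 11^370 ≡ 102 · 130 · 142 · 312 · 121 ≡ 354 (mod 371).
Since 354 ≠ 1, base 11 is a Fermat witness: 371 is composite.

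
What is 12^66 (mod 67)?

1

12^1 ≡ 12 (mod 67)
12^2 ≡ 12^2 = 144 ≡ 10 (mod 67)
12^4 ≡ 10^2 = 100 ≡ 33 (mod 67)
12^8 ≡ 33^2 = 1089 ≡ 17 (mod 67)
12^16 ≡ 17^2 = 289 ≡ 21 (mod 67)
12^32 ≡ 21^2 = 441 ≡ 39 (mod 67)
12^64 ≡ 39^2 = 1521 ≡ 47 (mod 67)
66 = 64 + 2 in binary powers of 2.
So 12^66 ≡ 47 · 10 ≡ 1 (mod 67).
Since the result is 1, base 12 gives no evidence that 67 is composite.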